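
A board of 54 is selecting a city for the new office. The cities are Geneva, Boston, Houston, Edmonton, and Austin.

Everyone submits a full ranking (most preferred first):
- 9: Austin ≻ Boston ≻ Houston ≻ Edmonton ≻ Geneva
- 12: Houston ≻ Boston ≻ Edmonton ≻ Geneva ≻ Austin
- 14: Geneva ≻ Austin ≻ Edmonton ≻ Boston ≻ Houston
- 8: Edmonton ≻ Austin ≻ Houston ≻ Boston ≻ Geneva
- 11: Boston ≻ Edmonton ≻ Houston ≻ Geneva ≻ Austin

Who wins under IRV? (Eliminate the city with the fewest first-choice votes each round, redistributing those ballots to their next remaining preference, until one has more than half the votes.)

Round 1: Geneva 14, Boston 11, Houston 12, Edmonton 8, Austin 9. Edmonton eliminated.
Round 2: Geneva 14, Boston 11, Houston 12, Austin 17. Boston eliminated.
Round 3: Geneva 14, Houston 23, Austin 17. Geneva eliminated.
Round 4: Houston 23, Austin 31. Austin has a majority (≥28).

Austin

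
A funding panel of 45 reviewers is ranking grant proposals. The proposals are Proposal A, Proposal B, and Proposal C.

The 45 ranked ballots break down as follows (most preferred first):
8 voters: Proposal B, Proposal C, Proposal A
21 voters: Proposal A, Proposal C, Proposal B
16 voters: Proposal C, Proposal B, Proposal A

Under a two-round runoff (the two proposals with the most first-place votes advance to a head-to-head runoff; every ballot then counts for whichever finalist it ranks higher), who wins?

Proposal C

Round 1 first-place votes: Proposal A 21, Proposal B 8, Proposal C 16. Proposal A and Proposal C advance.
Runoff: Proposal A is ranked above Proposal C on 21 ballots, Proposal C above Proposal A on 24.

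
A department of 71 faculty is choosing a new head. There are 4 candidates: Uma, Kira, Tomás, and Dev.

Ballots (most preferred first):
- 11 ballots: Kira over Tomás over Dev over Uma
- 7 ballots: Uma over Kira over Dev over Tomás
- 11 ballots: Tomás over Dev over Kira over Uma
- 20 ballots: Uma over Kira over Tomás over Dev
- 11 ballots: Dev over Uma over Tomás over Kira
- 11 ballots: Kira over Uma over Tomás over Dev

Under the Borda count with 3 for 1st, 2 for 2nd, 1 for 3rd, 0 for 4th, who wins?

Uma: 11×0 + 7×3 + 11×0 + 20×3 + 11×2 + 11×2 = 125
Kira: 11×3 + 7×2 + 11×1 + 20×2 + 11×0 + 11×3 = 131
Tomás: 11×2 + 7×0 + 11×3 + 20×1 + 11×1 + 11×1 = 97
Dev: 11×1 + 7×1 + 11×2 + 20×0 + 11×3 + 11×0 = 73

Kira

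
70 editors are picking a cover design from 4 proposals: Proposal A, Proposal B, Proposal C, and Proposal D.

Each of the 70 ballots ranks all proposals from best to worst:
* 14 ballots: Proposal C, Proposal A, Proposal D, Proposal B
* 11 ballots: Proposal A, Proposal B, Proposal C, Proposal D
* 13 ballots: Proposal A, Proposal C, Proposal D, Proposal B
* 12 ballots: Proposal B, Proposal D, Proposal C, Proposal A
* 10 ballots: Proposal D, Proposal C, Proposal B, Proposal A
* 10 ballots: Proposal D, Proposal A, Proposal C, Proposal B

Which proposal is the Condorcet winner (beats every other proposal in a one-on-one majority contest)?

Proposal C

Proposal C vs Proposal A: 36–34
Proposal C vs Proposal B: 47–23
Proposal C vs Proposal D: 38–32
Proposal C beats every other proposal.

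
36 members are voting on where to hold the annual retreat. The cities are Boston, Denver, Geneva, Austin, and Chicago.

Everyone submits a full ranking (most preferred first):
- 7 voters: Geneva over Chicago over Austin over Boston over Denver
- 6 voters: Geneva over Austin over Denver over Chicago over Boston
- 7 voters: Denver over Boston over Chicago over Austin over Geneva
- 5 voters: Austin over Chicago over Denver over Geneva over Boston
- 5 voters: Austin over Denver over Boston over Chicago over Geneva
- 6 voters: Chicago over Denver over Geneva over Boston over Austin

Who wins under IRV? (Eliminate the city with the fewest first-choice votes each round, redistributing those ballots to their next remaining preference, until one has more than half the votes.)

Denver

Round 1: Boston 0, Denver 7, Geneva 13, Austin 10, Chicago 6. Boston eliminated.
Round 2: Denver 7, Geneva 13, Austin 10, Chicago 6. Chicago eliminated.
Round 3: Denver 13, Geneva 13, Austin 10. Austin eliminated.
Round 4: Denver 23, Geneva 13. Denver has a majority (≥19).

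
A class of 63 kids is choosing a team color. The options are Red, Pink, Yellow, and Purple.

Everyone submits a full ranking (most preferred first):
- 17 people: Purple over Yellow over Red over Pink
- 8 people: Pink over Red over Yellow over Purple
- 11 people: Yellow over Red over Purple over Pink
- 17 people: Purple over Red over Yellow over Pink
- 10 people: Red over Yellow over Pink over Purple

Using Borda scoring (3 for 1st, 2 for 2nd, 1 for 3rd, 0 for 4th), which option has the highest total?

Red

Red: 17×1 + 8×2 + 11×2 + 17×2 + 10×3 = 119
Pink: 17×0 + 8×3 + 11×0 + 17×0 + 10×1 = 34
Yellow: 17×2 + 8×1 + 11×3 + 17×1 + 10×2 = 112
Purple: 17×3 + 8×0 + 11×1 + 17×3 + 10×0 = 113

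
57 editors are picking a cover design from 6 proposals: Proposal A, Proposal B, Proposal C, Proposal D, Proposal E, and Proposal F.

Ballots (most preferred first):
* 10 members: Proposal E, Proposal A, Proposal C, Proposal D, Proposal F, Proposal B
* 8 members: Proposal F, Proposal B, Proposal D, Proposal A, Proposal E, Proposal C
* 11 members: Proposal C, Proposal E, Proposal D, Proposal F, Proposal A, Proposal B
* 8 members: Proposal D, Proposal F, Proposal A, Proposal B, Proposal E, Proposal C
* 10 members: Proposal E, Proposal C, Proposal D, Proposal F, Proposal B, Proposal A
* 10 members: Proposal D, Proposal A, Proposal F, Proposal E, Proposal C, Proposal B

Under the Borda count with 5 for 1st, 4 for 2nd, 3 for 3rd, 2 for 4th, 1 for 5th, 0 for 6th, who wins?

Proposal A: 10×4 + 8×2 + 11×1 + 8×3 + 10×0 + 10×4 = 131
Proposal B: 10×0 + 8×4 + 11×0 + 8×2 + 10×1 + 10×0 = 58
Proposal C: 10×3 + 8×0 + 11×5 + 8×0 + 10×4 + 10×1 = 135
Proposal D: 10×2 + 8×3 + 11×3 + 8×5 + 10×3 + 10×5 = 197
Proposal E: 10×5 + 8×1 + 11×4 + 8×1 + 10×5 + 10×2 = 180
Proposal F: 10×1 + 8×5 + 11×2 + 8×4 + 10×2 + 10×3 = 154

Proposal D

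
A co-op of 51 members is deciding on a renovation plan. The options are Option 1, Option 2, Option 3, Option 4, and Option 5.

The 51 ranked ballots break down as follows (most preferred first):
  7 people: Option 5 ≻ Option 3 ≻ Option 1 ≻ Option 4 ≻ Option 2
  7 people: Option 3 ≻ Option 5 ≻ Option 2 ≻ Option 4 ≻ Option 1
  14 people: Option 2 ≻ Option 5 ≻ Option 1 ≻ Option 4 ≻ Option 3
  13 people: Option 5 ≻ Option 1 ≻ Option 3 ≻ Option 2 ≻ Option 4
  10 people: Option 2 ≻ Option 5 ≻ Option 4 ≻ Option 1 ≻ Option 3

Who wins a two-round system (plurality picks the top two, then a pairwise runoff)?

Round 1 first-place votes: Option 1 0, Option 2 24, Option 3 7, Option 4 0, Option 5 20. Option 2 and Option 5 advance.
Runoff: Option 2 is ranked above Option 5 on 24 ballots, Option 5 above Option 2 on 27.

Option 5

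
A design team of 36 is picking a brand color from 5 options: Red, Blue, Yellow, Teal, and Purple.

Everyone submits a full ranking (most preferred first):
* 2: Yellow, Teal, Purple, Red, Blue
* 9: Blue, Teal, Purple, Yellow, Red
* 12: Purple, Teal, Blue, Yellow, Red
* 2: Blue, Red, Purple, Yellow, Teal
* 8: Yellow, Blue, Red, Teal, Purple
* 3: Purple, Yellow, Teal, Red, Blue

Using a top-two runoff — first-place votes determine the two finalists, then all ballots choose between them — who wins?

Blue

Round 1 first-place votes: Red 0, Blue 11, Yellow 10, Teal 0, Purple 15. Purple and Blue advance.
Runoff: Purple is ranked above Blue on 17 ballots, Blue above Purple on 19.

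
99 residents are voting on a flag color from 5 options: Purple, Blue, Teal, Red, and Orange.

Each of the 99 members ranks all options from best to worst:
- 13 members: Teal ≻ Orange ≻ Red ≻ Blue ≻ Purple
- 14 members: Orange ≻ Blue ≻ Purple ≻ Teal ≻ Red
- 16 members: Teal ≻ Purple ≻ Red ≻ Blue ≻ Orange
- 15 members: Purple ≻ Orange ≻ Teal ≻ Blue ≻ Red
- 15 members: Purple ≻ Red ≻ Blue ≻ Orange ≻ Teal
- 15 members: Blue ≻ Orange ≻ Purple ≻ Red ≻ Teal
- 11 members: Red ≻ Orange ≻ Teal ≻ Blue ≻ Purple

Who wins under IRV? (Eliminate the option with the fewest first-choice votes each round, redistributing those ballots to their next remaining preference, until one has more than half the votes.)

Orange

Round 1: Purple 30, Blue 15, Teal 29, Red 11, Orange 14. Red eliminated.
Round 2: Purple 30, Blue 15, Teal 29, Orange 25. Blue eliminated.
Round 3: Purple 30, Teal 29, Orange 40. Teal eliminated.
Round 4: Purple 46, Orange 53. Orange has a majority (≥50).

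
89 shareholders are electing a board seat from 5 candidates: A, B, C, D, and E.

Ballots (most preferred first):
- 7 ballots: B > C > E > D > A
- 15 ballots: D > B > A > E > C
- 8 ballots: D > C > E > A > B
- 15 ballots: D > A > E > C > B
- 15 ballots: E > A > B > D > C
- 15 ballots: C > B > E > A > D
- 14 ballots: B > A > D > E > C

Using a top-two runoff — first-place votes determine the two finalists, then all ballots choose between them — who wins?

Round 1 first-place votes: A 0, B 21, C 15, D 38, E 15. D and B advance.
Runoff: D is ranked above B on 38 ballots, B above D on 51.

B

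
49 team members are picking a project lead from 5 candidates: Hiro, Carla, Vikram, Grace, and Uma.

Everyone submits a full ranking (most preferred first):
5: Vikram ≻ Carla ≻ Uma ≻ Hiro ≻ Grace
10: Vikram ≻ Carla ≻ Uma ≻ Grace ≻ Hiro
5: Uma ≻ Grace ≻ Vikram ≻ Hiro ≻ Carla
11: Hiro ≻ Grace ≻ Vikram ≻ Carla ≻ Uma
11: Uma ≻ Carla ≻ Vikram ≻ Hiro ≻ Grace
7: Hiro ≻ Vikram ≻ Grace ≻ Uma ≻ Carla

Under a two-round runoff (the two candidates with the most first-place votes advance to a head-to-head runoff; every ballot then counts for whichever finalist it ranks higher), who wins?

Uma

Round 1 first-place votes: Hiro 18, Carla 0, Vikram 15, Grace 0, Uma 16. Hiro and Uma advance.
Runoff: Hiro is ranked above Uma on 18 ballots, Uma above Hiro on 31.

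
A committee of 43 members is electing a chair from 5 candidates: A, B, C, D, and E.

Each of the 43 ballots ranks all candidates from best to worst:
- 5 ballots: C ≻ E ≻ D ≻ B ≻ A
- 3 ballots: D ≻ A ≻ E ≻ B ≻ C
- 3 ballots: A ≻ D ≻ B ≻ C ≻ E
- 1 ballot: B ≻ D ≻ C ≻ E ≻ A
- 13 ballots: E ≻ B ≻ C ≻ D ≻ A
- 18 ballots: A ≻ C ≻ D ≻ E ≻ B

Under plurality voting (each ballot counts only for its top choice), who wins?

A

First-place votes: A 21, B 1, C 5, D 3, E 13.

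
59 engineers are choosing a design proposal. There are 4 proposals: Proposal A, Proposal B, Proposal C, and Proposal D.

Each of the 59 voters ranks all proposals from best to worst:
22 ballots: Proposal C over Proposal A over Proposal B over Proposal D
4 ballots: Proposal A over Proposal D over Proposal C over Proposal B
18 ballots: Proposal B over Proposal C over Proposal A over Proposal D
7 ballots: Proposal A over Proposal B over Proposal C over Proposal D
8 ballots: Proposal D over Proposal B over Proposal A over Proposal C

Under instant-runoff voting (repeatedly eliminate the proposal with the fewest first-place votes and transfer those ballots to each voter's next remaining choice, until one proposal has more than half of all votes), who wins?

Round 1: Proposal A 11, Proposal B 18, Proposal C 22, Proposal D 8. Proposal D eliminated.
Round 2: Proposal A 11, Proposal B 26, Proposal C 22. Proposal A eliminated.
Round 3: Proposal B 33, Proposal C 26. Proposal B has a majority (≥30).

Proposal B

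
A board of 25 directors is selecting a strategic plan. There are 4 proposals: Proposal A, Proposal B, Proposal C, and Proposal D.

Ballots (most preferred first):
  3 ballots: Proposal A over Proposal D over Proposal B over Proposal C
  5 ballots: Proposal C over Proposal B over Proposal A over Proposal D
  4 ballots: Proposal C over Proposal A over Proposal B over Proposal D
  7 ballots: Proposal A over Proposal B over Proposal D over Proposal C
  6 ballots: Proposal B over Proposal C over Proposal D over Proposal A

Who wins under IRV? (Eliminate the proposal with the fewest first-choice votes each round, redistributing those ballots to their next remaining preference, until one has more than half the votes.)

Round 1: Proposal A 10, Proposal B 6, Proposal C 9, Proposal D 0. Proposal D eliminated.
Round 2: Proposal A 10, Proposal B 6, Proposal C 9. Proposal B eliminated.
Round 3: Proposal A 10, Proposal C 15. Proposal C has a majority (≥13).

Proposal C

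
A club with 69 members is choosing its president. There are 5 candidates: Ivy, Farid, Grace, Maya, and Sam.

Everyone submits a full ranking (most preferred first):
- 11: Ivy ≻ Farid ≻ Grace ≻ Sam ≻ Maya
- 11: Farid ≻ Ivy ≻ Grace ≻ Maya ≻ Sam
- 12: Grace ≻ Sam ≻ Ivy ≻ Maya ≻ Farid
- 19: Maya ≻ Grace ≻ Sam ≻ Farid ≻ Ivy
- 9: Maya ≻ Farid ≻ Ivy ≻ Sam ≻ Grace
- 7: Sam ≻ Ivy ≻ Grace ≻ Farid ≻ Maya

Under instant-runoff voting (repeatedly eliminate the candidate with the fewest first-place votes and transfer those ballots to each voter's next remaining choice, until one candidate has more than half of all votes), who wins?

Round 1: Ivy 11, Farid 11, Grace 12, Maya 28, Sam 7. Sam eliminated.
Round 2: Ivy 18, Farid 11, Grace 12, Maya 28. Farid eliminated.
Round 3: Ivy 29, Grace 12, Maya 28. Grace eliminated.
Round 4: Ivy 41, Maya 28. Ivy has a majority (≥35).

Ivy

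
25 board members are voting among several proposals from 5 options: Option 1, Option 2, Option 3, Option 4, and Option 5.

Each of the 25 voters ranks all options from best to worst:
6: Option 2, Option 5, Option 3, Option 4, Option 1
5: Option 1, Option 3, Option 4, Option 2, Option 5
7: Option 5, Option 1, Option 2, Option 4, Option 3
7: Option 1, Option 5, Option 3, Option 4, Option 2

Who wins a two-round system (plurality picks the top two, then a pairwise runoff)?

Round 1 first-place votes: Option 1 12, Option 2 6, Option 3 0, Option 4 0, Option 5 7. Option 1 and Option 5 advance.
Runoff: Option 1 is ranked above Option 5 on 12 ballots, Option 5 above Option 1 on 13.

Option 5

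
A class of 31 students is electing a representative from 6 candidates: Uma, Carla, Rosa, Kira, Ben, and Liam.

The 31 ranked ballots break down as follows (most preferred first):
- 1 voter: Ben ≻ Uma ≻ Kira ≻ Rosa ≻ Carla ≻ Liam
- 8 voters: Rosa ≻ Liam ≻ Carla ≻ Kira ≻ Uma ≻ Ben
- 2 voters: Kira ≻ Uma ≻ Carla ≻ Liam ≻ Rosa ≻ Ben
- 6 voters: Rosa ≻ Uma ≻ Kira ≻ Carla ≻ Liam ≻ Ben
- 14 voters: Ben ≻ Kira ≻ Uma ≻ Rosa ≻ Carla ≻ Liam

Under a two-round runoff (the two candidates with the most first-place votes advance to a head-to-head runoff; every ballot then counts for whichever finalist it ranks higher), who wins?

Rosa

Round 1 first-place votes: Uma 0, Carla 0, Rosa 14, Kira 2, Ben 15, Liam 0. Ben and Rosa advance.
Runoff: Ben is ranked above Rosa on 15 ballots, Rosa above Ben on 16.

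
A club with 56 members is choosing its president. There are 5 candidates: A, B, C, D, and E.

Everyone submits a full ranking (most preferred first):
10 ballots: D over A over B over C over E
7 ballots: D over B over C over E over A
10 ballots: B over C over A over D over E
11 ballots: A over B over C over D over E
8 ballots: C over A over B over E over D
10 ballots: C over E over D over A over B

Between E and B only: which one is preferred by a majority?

E is ranked above B on 10 ballots; B above E on 46.

B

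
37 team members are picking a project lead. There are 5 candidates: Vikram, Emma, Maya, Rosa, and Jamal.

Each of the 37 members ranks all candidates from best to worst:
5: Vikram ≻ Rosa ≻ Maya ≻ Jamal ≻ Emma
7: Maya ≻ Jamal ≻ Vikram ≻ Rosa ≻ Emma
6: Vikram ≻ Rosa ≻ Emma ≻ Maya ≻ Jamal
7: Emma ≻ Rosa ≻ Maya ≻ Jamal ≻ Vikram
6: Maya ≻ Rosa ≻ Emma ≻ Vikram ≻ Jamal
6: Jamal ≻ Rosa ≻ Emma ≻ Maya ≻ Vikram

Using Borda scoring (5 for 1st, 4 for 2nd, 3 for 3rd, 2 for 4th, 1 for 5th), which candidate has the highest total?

Vikram: 5×5 + 7×3 + 6×5 + 7×1 + 6×2 + 6×1 = 101
Emma: 5×1 + 7×1 + 6×3 + 7×5 + 6×3 + 6×3 = 101
Maya: 5×3 + 7×5 + 6×2 + 7×3 + 6×5 + 6×2 = 125
Rosa: 5×4 + 7×2 + 6×4 + 7×4 + 6×4 + 6×4 = 134
Jamal: 5×2 + 7×4 + 6×1 + 7×2 + 6×1 + 6×5 = 94

Rosa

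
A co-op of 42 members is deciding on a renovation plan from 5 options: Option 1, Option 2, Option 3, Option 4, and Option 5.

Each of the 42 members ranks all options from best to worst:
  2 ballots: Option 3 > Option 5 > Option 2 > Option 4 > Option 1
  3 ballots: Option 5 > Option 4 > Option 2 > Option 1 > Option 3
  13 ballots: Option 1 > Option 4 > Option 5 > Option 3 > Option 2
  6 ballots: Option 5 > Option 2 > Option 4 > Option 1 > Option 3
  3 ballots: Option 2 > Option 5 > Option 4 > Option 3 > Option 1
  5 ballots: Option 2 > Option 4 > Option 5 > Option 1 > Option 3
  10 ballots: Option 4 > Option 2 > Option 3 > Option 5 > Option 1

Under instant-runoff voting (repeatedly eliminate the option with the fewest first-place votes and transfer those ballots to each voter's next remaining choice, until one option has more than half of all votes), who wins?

Option 4

Round 1: Option 1 13, Option 2 8, Option 3 2, Option 4 10, Option 5 9. Option 3 eliminated.
Round 2: Option 1 13, Option 2 8, Option 4 10, Option 5 11. Option 2 eliminated.
Round 3: Option 1 13, Option 4 15, Option 5 14. Option 1 eliminated.
Round 4: Option 4 28, Option 5 14. Option 4 has a majority (≥22).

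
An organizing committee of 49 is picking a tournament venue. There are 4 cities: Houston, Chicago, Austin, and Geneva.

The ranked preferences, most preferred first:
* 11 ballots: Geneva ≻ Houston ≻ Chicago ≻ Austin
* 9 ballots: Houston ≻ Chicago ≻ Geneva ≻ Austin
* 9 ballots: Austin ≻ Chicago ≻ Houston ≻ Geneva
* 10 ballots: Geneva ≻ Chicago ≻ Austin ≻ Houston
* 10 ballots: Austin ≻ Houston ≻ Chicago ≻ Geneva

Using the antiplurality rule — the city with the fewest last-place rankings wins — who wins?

Chicago

Last-place votes: Houston 10, Chicago 0, Austin 20, Geneva 19.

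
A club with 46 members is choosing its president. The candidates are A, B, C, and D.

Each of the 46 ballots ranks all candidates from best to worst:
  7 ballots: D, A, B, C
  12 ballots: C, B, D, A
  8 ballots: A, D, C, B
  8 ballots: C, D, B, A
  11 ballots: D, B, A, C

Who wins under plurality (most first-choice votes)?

C

First-place votes: A 8, B 0, C 20, D 18.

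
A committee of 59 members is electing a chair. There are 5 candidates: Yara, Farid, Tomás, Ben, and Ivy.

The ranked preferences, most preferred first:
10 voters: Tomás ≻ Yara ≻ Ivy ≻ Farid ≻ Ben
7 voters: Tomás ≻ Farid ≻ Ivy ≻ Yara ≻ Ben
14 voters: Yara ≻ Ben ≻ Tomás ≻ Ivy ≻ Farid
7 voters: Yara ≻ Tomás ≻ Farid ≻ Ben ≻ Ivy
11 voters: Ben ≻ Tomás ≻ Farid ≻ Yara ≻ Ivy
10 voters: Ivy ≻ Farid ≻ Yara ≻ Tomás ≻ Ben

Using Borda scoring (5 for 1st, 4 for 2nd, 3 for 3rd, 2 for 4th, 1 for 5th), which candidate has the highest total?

Tomás

Yara: 10×4 + 7×2 + 14×5 + 7×5 + 11×2 + 10×3 = 211
Farid: 10×2 + 7×4 + 14×1 + 7×3 + 11×3 + 10×4 = 156
Tomás: 10×5 + 7×5 + 14×3 + 7×4 + 11×4 + 10×2 = 219
Ben: 10×1 + 7×1 + 14×4 + 7×2 + 11×5 + 10×1 = 152
Ivy: 10×3 + 7×3 + 14×2 + 7×1 + 11×1 + 10×5 = 147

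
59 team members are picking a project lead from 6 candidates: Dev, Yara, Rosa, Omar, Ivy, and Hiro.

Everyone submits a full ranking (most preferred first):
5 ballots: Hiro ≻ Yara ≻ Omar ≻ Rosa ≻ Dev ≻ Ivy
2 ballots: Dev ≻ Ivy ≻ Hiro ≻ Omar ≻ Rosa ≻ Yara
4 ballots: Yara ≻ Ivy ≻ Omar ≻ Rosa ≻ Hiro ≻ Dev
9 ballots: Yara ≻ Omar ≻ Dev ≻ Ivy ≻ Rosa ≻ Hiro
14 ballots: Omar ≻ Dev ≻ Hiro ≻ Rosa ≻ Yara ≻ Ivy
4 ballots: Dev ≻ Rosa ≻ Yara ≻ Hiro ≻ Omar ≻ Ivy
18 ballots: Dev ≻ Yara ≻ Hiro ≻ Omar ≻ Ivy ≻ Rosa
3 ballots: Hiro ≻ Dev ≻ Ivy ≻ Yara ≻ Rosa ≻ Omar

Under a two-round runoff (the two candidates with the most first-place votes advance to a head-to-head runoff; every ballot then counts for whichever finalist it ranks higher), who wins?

Omar

Round 1 first-place votes: Dev 24, Yara 13, Rosa 0, Omar 14, Ivy 0, Hiro 8. Dev and Omar advance.
Runoff: Dev is ranked above Omar on 27 ballots, Omar above Dev on 32.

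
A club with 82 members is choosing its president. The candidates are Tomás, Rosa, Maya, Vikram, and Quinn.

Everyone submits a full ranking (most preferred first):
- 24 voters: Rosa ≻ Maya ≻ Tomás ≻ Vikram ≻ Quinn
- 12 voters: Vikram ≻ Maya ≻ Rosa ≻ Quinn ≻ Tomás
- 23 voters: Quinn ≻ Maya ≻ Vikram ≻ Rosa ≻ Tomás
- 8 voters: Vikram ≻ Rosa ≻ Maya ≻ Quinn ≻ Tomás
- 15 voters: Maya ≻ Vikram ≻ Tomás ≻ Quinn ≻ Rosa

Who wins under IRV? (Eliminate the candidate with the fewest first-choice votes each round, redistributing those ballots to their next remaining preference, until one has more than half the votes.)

Vikram

Round 1: Tomás 0, Rosa 24, Maya 15, Vikram 20, Quinn 23. Tomás eliminated.
Round 2: Rosa 24, Maya 15, Vikram 20, Quinn 23. Maya eliminated.
Round 3: Rosa 24, Vikram 35, Quinn 23. Quinn eliminated.
Round 4: Rosa 24, Vikram 58. Vikram has a majority (≥42).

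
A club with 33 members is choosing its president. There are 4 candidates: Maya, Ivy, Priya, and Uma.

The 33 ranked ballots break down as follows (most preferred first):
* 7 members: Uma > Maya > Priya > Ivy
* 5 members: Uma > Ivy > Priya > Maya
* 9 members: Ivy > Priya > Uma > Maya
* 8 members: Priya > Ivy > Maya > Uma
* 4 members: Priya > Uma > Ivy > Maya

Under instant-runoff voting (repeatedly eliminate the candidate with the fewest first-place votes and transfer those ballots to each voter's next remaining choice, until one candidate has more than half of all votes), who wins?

Priya

Round 1: Maya 0, Ivy 9, Priya 12, Uma 12. Maya eliminated.
Round 2: Ivy 9, Priya 12, Uma 12. Ivy eliminated.
Round 3: Priya 21, Uma 12. Priya has a majority (≥17).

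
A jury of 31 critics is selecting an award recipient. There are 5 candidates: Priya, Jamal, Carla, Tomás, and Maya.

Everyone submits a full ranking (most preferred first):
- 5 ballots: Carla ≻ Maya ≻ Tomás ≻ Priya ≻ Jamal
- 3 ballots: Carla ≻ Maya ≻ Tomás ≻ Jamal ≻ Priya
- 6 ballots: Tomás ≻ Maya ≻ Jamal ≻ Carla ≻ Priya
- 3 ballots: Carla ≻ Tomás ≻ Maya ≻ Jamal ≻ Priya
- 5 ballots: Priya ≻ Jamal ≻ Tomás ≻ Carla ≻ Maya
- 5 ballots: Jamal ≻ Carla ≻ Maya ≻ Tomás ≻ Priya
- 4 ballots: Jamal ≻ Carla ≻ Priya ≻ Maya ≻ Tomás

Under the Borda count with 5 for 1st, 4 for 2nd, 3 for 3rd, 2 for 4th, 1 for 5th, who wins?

Priya: 5×2 + 3×1 + 6×1 + 3×1 + 5×5 + 5×1 + 4×3 = 64
Jamal: 5×1 + 3×2 + 6×3 + 3×2 + 5×4 + 5×5 + 4×5 = 100
Carla: 5×5 + 3×5 + 6×2 + 3×5 + 5×2 + 5×4 + 4×4 = 113
Tomás: 5×3 + 3×3 + 6×5 + 3×4 + 5×3 + 5×2 + 4×1 = 95
Maya: 5×4 + 3×4 + 6×4 + 3×3 + 5×1 + 5×3 + 4×2 = 93

Carla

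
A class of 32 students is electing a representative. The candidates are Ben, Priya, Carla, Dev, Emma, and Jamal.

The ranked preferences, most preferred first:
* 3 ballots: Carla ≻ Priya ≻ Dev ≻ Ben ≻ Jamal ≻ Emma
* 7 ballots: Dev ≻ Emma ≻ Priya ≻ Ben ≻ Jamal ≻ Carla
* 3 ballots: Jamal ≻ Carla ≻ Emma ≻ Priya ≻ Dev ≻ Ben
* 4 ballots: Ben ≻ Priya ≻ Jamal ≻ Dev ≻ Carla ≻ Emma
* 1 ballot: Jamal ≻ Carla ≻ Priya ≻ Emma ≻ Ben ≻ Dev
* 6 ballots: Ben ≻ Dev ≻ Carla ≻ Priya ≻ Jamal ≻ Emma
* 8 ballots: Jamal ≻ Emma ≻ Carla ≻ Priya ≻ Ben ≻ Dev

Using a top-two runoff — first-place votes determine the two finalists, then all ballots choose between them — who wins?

Ben

Round 1 first-place votes: Ben 10, Priya 0, Carla 3, Dev 7, Emma 0, Jamal 12. Jamal and Ben advance.
Runoff: Jamal is ranked above Ben on 12 ballots, Ben above Jamal on 20.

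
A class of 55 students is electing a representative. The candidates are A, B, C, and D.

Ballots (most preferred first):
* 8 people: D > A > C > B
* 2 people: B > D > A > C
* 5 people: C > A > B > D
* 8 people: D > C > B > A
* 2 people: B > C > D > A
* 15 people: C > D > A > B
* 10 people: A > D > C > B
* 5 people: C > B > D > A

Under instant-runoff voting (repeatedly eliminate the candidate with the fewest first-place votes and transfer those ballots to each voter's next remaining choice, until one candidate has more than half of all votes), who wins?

D

Round 1: A 10, B 4, C 25, D 16. B eliminated.
Round 2: A 10, C 27, D 18. A eliminated.
Round 3: C 27, D 28. D has a majority (≥28).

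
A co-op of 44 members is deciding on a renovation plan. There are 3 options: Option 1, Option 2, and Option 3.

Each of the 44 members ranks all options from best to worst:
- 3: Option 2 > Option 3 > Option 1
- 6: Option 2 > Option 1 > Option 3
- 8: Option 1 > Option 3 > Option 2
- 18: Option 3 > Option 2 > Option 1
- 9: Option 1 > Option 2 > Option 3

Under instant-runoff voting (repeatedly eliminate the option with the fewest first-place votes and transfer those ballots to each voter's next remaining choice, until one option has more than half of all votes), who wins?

Option 1

Round 1: Option 1 17, Option 2 9, Option 3 18. Option 2 eliminated.
Round 2: Option 1 23, Option 3 21. Option 1 has a majority (≥23).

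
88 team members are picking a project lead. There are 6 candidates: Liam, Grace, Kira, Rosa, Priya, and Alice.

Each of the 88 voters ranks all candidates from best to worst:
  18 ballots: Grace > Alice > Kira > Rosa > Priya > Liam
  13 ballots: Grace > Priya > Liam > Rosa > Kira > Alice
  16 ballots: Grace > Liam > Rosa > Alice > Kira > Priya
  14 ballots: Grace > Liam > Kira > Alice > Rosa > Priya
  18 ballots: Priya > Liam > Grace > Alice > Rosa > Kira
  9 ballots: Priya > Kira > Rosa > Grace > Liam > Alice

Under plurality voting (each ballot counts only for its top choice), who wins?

Grace

First-place votes: Liam 0, Grace 61, Kira 0, Rosa 0, Priya 27, Alice 0.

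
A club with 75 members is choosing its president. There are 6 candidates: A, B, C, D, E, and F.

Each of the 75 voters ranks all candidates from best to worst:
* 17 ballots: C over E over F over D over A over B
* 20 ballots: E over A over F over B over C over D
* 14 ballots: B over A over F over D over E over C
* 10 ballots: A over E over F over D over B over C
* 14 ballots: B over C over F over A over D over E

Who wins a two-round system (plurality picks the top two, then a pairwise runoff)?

E

Round 1 first-place votes: A 10, B 28, C 17, D 0, E 20, F 0. B and E advance.
Runoff: B is ranked above E on 28 ballots, E above B on 47.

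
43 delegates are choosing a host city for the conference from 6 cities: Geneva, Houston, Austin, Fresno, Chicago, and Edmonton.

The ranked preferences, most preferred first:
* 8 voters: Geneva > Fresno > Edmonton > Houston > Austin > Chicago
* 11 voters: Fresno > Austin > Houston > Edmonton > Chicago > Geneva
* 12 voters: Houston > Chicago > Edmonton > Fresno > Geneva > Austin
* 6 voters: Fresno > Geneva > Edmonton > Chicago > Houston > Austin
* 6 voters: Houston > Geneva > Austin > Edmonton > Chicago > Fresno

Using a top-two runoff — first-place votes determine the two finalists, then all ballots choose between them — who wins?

Fresno

Round 1 first-place votes: Geneva 8, Houston 18, Austin 0, Fresno 17, Chicago 0, Edmonton 0. Houston and Fresno advance.
Runoff: Houston is ranked above Fresno on 18 ballots, Fresno above Houston on 25.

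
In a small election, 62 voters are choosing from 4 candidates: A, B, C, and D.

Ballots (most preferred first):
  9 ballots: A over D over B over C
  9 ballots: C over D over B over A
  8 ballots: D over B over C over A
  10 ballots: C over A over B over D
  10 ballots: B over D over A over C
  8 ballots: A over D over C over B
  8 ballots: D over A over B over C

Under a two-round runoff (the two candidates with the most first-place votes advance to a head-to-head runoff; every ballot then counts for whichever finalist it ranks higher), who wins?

Round 1 first-place votes: A 17, B 10, C 19, D 16. C and A advance.
Runoff: C is ranked above A on 27 ballots, A above C on 35.

A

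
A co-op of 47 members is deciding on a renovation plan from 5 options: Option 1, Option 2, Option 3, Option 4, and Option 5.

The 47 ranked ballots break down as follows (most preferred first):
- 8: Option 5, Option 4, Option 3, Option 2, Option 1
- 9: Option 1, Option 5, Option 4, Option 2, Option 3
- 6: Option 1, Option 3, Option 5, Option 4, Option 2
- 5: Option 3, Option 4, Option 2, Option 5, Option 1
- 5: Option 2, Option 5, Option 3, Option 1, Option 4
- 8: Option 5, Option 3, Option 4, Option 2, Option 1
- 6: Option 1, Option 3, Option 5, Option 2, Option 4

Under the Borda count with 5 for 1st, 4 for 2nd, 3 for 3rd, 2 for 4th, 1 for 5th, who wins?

Option 5

Option 1: 8×1 + 9×5 + 6×5 + 5×1 + 5×2 + 8×1 + 6×5 = 136
Option 2: 8×2 + 9×2 + 6×1 + 5×3 + 5×5 + 8×2 + 6×2 = 108
Option 3: 8×3 + 9×1 + 6×4 + 5×5 + 5×3 + 8×4 + 6×4 = 153
Option 4: 8×4 + 9×3 + 6×2 + 5×4 + 5×1 + 8×3 + 6×1 = 126
Option 5: 8×5 + 9×4 + 6×3 + 5×2 + 5×4 + 8×5 + 6×3 = 182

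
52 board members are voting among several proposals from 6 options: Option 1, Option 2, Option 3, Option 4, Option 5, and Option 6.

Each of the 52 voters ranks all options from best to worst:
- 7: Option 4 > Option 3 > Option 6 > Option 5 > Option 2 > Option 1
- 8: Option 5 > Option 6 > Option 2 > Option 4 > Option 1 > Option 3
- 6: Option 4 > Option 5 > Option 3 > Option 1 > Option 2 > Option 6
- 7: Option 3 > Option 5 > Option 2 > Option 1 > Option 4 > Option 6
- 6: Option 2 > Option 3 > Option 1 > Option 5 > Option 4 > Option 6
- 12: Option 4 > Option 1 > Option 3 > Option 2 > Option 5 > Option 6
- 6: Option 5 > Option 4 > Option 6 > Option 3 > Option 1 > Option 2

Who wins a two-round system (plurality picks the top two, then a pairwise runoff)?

Option 5

Round 1 first-place votes: Option 1 0, Option 2 6, Option 3 7, Option 4 25, Option 5 14, Option 6 0. Option 4 and Option 5 advance.
Runoff: Option 4 is ranked above Option 5 on 25 ballots, Option 5 above Option 4 on 27.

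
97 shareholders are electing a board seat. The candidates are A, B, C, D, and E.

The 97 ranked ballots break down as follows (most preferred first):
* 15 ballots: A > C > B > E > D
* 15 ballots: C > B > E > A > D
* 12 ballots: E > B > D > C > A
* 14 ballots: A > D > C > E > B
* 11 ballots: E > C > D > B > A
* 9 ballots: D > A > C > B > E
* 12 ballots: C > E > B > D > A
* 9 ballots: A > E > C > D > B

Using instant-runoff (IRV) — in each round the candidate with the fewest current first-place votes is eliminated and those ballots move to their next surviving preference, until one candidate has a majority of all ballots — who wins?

C

Round 1: A 38, B 0, C 27, D 9, E 23. B eliminated.
Round 2: A 38, C 27, D 9, E 23. D eliminated.
Round 3: A 47, C 27, E 23. E eliminated.
Round 4: A 47, C 50. C has a majority (≥49).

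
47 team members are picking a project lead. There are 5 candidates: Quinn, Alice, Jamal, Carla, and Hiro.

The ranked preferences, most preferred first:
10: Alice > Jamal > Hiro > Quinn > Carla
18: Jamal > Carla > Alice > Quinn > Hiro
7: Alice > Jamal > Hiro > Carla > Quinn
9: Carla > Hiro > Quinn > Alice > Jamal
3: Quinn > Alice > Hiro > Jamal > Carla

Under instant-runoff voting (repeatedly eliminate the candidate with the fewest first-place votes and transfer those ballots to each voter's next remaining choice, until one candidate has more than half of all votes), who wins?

Alice

Round 1: Quinn 3, Alice 17, Jamal 18, Carla 9, Hiro 0. Hiro eliminated.
Round 2: Quinn 3, Alice 17, Jamal 18, Carla 9. Quinn eliminated.
Round 3: Alice 20, Jamal 18, Carla 9. Carla eliminated.
Round 4: Alice 29, Jamal 18. Alice has a majority (≥24).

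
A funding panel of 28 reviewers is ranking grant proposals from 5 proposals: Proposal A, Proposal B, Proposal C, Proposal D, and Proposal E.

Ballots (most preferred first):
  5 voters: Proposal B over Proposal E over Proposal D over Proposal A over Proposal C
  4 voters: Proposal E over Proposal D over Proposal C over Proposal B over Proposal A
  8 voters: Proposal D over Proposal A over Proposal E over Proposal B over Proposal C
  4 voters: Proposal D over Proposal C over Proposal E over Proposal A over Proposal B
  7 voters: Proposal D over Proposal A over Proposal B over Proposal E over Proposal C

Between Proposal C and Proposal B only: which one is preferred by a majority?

Proposal C is ranked above Proposal B on 8 ballots; Proposal B above Proposal C on 20.

Proposal B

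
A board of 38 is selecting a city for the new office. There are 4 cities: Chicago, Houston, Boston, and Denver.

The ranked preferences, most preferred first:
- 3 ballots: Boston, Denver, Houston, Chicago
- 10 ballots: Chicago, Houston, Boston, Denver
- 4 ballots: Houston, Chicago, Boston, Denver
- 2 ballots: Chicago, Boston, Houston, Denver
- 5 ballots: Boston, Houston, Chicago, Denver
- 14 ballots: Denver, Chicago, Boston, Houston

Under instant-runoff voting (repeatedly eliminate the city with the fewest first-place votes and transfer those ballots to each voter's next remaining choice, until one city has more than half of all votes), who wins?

Chicago

Round 1: Chicago 12, Houston 4, Boston 8, Denver 14. Houston eliminated.
Round 2: Chicago 16, Boston 8, Denver 14. Boston eliminated.
Round 3: Chicago 21, Denver 17. Chicago has a majority (≥20).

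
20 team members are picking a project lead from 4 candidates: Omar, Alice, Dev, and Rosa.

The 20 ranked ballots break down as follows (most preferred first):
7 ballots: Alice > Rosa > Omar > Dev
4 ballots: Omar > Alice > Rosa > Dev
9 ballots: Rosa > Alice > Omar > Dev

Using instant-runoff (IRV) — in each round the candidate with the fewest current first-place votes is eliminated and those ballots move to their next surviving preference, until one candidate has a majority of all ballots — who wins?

Round 1: Omar 4, Alice 7, Dev 0, Rosa 9. Dev eliminated.
Round 2: Omar 4, Alice 7, Rosa 9. Omar eliminated.
Round 3: Alice 11, Rosa 9. Alice has a majority (≥11).

Alice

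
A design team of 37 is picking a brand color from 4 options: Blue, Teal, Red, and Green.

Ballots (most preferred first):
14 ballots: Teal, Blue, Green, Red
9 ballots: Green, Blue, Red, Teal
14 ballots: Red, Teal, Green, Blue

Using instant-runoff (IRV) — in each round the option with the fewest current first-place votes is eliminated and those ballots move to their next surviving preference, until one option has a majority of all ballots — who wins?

Red

Round 1: Blue 0, Teal 14, Red 14, Green 9. Blue eliminated.
Round 2: Teal 14, Red 14, Green 9. Green eliminated.
Round 3: Teal 14, Red 23. Red has a majority (≥19).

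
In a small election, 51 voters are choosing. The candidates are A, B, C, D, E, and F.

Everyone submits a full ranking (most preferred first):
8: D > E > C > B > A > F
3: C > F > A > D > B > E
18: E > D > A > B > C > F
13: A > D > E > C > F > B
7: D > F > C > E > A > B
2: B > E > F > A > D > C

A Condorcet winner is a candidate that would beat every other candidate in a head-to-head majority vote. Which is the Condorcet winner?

D

D vs A: 33–18
D vs B: 49–2
D vs C: 48–3
D vs E: 31–20
D vs F: 46–5
D beats every other candidate.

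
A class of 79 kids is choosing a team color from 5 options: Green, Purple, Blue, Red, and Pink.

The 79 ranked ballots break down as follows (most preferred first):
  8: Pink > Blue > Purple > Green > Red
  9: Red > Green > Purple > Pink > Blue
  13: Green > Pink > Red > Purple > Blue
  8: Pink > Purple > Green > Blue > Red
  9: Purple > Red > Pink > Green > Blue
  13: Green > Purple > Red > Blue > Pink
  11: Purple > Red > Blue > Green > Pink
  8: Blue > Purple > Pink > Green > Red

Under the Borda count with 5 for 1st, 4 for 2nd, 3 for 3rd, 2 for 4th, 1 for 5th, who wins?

Purple

Green: 8×2 + 9×4 + 13×5 + 8×3 + 9×2 + 13×5 + 11×2 + 8×2 = 262
Purple: 8×3 + 9×3 + 13×2 + 8×4 + 9×5 + 13×4 + 11×5 + 8×4 = 293
Blue: 8×4 + 9×1 + 13×1 + 8×2 + 9×1 + 13×2 + 11×3 + 8×5 = 178
Red: 8×1 + 9×5 + 13×3 + 8×1 + 9×4 + 13×3 + 11×4 + 8×1 = 227
Pink: 8×5 + 9×2 + 13×4 + 8×5 + 9×3 + 13×1 + 11×1 + 8×3 = 225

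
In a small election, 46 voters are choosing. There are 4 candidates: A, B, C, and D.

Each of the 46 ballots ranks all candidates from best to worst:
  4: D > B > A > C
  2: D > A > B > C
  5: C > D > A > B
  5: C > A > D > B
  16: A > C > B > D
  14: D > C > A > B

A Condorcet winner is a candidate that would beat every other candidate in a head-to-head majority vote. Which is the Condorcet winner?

C

C vs A: 24–22
C vs B: 40–6
C vs D: 26–20
C beats every other candidate.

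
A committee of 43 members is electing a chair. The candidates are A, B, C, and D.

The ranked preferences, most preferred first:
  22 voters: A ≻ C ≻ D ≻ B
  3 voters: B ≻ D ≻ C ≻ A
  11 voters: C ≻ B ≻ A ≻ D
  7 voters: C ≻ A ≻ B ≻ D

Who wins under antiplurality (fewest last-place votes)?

C

Last-place votes: A 3, B 22, C 0, D 18.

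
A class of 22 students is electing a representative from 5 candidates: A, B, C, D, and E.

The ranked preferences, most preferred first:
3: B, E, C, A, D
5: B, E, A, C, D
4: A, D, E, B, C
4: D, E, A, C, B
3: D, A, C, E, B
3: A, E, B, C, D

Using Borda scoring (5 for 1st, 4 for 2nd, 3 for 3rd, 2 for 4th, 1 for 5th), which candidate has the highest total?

A: 3×2 + 5×3 + 4×5 + 4×3 + 3×4 + 3×5 = 80
B: 3×5 + 5×5 + 4×2 + 4×1 + 3×1 + 3×3 = 64
C: 3×3 + 5×2 + 4×1 + 4×2 + 3×3 + 3×2 = 46
D: 3×1 + 5×1 + 4×4 + 4×5 + 3×5 + 3×1 = 62
E: 3×4 + 5×4 + 4×3 + 4×4 + 3×2 + 3×4 = 78

A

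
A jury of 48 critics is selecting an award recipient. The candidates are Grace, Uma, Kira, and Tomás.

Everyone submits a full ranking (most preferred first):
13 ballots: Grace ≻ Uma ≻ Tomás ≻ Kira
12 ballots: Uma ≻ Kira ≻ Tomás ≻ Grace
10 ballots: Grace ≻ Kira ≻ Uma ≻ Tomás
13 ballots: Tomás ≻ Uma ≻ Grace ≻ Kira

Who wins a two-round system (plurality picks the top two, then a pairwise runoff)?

Tomás

Round 1 first-place votes: Grace 23, Uma 12, Kira 0, Tomás 13. Grace and Tomás advance.
Runoff: Grace is ranked above Tomás on 23 ballots, Tomás above Grace on 25.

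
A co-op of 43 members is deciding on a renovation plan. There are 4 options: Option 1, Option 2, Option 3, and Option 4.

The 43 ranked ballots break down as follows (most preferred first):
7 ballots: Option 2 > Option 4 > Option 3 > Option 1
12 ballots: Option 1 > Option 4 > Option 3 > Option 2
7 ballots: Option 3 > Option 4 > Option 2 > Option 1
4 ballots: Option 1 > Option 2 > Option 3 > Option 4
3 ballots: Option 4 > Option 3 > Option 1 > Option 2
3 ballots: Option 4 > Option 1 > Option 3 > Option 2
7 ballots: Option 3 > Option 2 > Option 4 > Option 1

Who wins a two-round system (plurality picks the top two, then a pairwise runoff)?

Option 3

Round 1 first-place votes: Option 1 16, Option 2 7, Option 3 14, Option 4 6. Option 1 and Option 3 advance.
Runoff: Option 1 is ranked above Option 3 on 19 ballots, Option 3 above Option 1 on 24.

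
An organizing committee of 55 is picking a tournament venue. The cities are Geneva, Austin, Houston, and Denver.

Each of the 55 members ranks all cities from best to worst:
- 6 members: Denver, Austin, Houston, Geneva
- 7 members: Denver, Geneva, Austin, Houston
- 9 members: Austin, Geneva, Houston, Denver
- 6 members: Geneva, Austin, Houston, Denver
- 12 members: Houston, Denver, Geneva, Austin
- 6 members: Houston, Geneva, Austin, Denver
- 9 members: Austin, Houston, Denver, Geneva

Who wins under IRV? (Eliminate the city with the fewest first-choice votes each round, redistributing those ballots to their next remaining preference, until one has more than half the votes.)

Round 1: Geneva 6, Austin 18, Houston 18, Denver 13. Geneva eliminated.
Round 2: Austin 24, Houston 18, Denver 13. Denver eliminated.
Round 3: Austin 37, Houston 18. Austin has a majority (≥28).

Austin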